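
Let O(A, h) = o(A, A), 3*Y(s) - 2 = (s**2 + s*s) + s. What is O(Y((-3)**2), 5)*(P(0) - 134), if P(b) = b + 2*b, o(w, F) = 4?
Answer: -536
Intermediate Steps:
Y(s) = 2/3 + s/3 + 2*s**2/3 (Y(s) = 2/3 + ((s**2 + s*s) + s)/3 = 2/3 + ((s**2 + s**2) + s)/3 = 2/3 + (2*s**2 + s)/3 = 2/3 + (s + 2*s**2)/3 = 2/3 + (s/3 + 2*s**2/3) = 2/3 + s/3 + 2*s**2/3)
O(A, h) = 4
P(b) = 3*b
O(Y((-3)**2), 5)*(P(0) - 134) = 4*(3*0 - 134) = 4*(0 - 134) = 4*(-134) = -536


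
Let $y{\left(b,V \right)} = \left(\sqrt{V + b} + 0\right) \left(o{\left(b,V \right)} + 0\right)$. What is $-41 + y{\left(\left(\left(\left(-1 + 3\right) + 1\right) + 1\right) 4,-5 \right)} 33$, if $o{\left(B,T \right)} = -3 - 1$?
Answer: $-41 - 132 \sqrt{11} \approx -478.79$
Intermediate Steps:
$o{\left(B,T \right)} = -4$
$y{\left(b,V \right)} = - 4 \sqrt{V + b}$ ($y{\left(b,V \right)} = \left(\sqrt{V + b} + 0\right) \left(-4 + 0\right) = \sqrt{V + b} \left(-4\right) = - 4 \sqrt{V + b}$)
$-41 + y{\left(\left(\left(\left(-1 + 3\right) + 1\right) + 1\right) 4,-5 \right)} 33 = -41 + - 4 \sqrt{-5 + \left(\left(\left(-1 + 3\right) + 1\right) + 1\right) 4} \cdot 33 = -41 + - 4 \sqrt{-5 + \left(\left(2 + 1\right) + 1\right) 4} \cdot 33 = -41 + - 4 \sqrt{-5 + \left(3 + 1\right) 4} \cdot 33 = -41 + - 4 \sqrt{-5 + 4 \cdot 4} \cdot 33 = -41 + - 4 \sqrt{-5 + 16} \cdot 33 = -41 + - 4 \sqrt{11} \cdot 33 = -41 - 132 \sqrt{11}$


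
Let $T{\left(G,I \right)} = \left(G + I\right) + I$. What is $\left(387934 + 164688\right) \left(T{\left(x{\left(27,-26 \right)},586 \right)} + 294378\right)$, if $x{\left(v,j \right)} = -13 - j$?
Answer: $163334616186$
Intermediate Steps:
$T{\left(G,I \right)} = G + 2 I$
$\left(387934 + 164688\right) \left(T{\left(x{\left(27,-26 \right)},586 \right)} + 294378\right) = \left(387934 + 164688\right) \left(\left(\left(-13 - -26\right) + 2 \cdot 586\right) + 294378\right) = 552622 \left(\left(\left(-13 + 26\right) + 1172\right) + 294378\right) = 552622 \left(\left(13 + 1172\right) + 294378\right) = 552622 \left(1185 + 294378\right) = 552622 \cdot 295563 = 163334616186$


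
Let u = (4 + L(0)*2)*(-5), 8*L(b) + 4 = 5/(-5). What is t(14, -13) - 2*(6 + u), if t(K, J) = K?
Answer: 59/2 ≈ 29.500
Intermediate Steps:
L(b) = -5/8 (L(b) = -½ + (5/(-5))/8 = -½ + (5*(-⅕))/8 = -½ + (⅛)*(-1) = -½ - ⅛ = -5/8)
u = -55/4 (u = (4 - 5/8*2)*(-5) = (4 - 5/4)*(-5) = (11/4)*(-5) = -55/4 ≈ -13.750)
t(14, -13) - 2*(6 + u) = 14 - 2*(6 - 55/4) = 14 - 2*(-31)/4 = 14 - 1*(-31/2) = 14 + 31/2 = 59/2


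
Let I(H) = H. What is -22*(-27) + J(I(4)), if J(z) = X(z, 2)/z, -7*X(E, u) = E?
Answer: 4157/7 ≈ 593.86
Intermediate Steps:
X(E, u) = -E/7
J(z) = -1/7 (J(z) = (-z/7)/z = -1/7)
-22*(-27) + J(I(4)) = -22*(-27) - 1/7 = 594 - 1/7 = 4157/7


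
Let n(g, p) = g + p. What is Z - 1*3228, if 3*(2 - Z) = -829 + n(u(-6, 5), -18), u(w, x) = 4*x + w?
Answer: -8845/3 ≈ -2948.3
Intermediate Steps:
u(w, x) = w + 4*x
Z = 839/3 (Z = 2 - (-829 + ((-6 + 4*5) - 18))/3 = 2 - (-829 + ((-6 + 20) - 18))/3 = 2 - (-829 + (14 - 18))/3 = 2 - (-829 - 4)/3 = 2 - 1/3*(-833) = 2 + 833/3 = 839/3 ≈ 279.67)
Z - 1*3228 = 839/3 - 1*3228 = 839/3 - 3228 = -8845/3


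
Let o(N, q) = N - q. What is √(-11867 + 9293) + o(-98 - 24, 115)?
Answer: -237 + 3*I*√286 ≈ -237.0 + 50.735*I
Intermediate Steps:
√(-11867 + 9293) + o(-98 - 24, 115) = √(-11867 + 9293) + ((-98 - 24) - 1*115) = √(-2574) + (-122 - 115) = 3*I*√286 - 237 = -237 + 3*I*√286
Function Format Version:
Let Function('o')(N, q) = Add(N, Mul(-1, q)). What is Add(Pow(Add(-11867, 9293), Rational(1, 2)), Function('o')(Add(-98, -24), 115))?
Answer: Add(-237, Mul(3, I, Pow(286, Rational(1, 2)))) ≈ Add(-237.00, Mul(50.735, I))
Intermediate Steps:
Add(Pow(Add(-11867, 9293), Rational(1, 2)), Function('o')(Add(-98, -24), 115)) = Add(Pow(Add(-11867, 9293), Rational(1, 2)), Add(Add(-98, -24), Mul(-1, 115))) = Add(Pow(-2574, Rational(1, 2)), Add(-122, -115)) = Add(Mul(3, I, Pow(286, Rational(1, 2))), -237) = Add(-237, Mul(3, I, Pow(286, Rational(1, 2))))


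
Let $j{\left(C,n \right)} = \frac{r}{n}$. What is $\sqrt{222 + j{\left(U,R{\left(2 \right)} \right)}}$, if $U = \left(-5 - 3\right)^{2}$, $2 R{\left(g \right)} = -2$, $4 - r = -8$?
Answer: $\sqrt{210} \approx 14.491$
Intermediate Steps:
$r = 12$ ($r = 4 - -8 = 4 + 8 = 12$)
$R{\left(g \right)} = -1$ ($R{\left(g \right)} = \frac{1}{2} \left(-2\right) = -1$)
$U = 64$ ($U = \left(-8\right)^{2} = 64$)
$j{\left(C,n \right)} = \frac{12}{n}$
$\sqrt{222 + j{\left(U,R{\left(2 \right)} \right)}} = \sqrt{222 + \frac{12}{-1}} = \sqrt{222 + 12 \left(-1\right)} = \sqrt{222 - 12} = \sqrt{210}$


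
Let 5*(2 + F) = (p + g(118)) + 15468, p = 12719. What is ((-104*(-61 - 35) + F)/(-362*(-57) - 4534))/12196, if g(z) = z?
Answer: 15643/196355600 ≈ 7.9667e-5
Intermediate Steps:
F = 5659 (F = -2 + ((12719 + 118) + 15468)/5 = -2 + (12837 + 15468)/5 = -2 + (⅕)*28305 = -2 + 5661 = 5659)
((-104*(-61 - 35) + F)/(-362*(-57) - 4534))/12196 = ((-104*(-61 - 35) + 5659)/(-362*(-57) - 4534))/12196 = ((-104*(-96) + 5659)/(20634 - 4534))*(1/12196) = ((9984 + 5659)/16100)*(1/12196) = (15643*(1/16100))*(1/12196) = (15643/16100)*(1/12196) = 15643/196355600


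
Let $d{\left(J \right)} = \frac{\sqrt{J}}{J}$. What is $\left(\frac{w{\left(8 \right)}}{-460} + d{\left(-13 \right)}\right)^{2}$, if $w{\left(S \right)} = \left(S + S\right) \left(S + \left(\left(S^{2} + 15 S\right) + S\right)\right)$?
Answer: $\frac{332271}{6877} + \frac{320 i \sqrt{13}}{299} \approx 48.316 + 3.8588 i$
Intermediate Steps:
$d{\left(J \right)} = \frac{1}{\sqrt{J}}$
$w{\left(S \right)} = 2 S \left(S^{2} + 17 S\right)$ ($w{\left(S \right)} = 2 S \left(S + \left(S^{2} + 16 S\right)\right) = 2 S \left(S^{2} + 17 S\right)$)
$\left(\frac{w{\left(8 \right)}}{-460} + d{\left(-13 \right)}\right)^{2} = \left(\frac{2 \cdot 8^{2} \left(17 + 8\right)}{-460} + \frac{1}{\sqrt{-13}}\right)^{2} = \left(2 \cdot 64 \cdot 25 \left(- \frac{1}{460}\right) - \frac{i \sqrt{13}}{13}\right)^{2} = \left(3200 \left(- \frac{1}{460}\right) - \frac{i \sqrt{13}}{13}\right)^{2} = \left(- \frac{160}{23} - \frac{i \sqrt{13}}{13}\right)^{2}$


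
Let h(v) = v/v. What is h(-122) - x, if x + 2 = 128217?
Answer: -128214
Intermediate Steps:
x = 128215 (x = -2 + 128217 = 128215)
h(v) = 1
h(-122) - x = 1 - 1*128215 = 1 - 128215 = -128214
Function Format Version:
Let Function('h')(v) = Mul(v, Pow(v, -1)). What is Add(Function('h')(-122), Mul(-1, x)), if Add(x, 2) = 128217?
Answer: -128214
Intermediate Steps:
x = 128215 (x = Add(-2, 128217) = 128215)
Function('h')(v) = 1
Add(Function('h')(-122), Mul(-1, x)) = Add(1, Mul(-1, 128215)) = Add(1, -128215) = -128214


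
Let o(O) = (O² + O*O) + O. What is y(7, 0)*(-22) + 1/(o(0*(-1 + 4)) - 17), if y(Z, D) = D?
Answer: -1/17 ≈ -0.058824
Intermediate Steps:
o(O) = O + 2*O² (o(O) = (O² + O²) + O = 2*O² + O = O + 2*O²)
y(7, 0)*(-22) + 1/(o(0*(-1 + 4)) - 17) = 0*(-22) + 1/((0*(-1 + 4))*(1 + 2*(0*(-1 + 4))) - 17) = 0 + 1/((0*3)*(1 + 2*(0*3)) - 17) = 0 + 1/(0*(1 + 2*0) - 17) = 0 + 1/(0*(1 + 0) - 17) = 0 + 1/(0*1 - 17) = 0 + 1/(0 - 17) = 0 + 1/(-17) = 0 - 1/17 = -1/17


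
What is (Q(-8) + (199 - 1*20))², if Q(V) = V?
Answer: 29241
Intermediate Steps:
(Q(-8) + (199 - 1*20))² = (-8 + (199 - 1*20))² = (-8 + (199 - 20))² = (-8 + 179)² = 171² = 29241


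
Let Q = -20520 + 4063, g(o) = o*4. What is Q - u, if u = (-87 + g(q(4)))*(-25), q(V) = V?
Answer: -18232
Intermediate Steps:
g(o) = 4*o
u = 1775 (u = (-87 + 4*4)*(-25) = (-87 + 16)*(-25) = -71*(-25) = 1775)
Q = -16457
Q - u = -16457 - 1*1775 = -16457 - 1775 = -18232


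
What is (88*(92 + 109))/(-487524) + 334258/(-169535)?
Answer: -13829794356/6887698445 ≈ -2.0079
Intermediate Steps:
(88*(92 + 109))/(-487524) + 334258/(-169535) = (88*201)*(-1/487524) + 334258*(-1/169535) = 17688*(-1/487524) - 334258/169535 = -1474/40627 - 334258/169535 = -13829794356/6887698445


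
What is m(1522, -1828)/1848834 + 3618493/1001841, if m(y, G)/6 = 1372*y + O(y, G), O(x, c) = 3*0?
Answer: 1069009053757/102902094633 ≈ 10.389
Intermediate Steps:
O(x, c) = 0
m(y, G) = 8232*y (m(y, G) = 6*(1372*y + 0) = 6*(1372*y) = 8232*y)
m(1522, -1828)/1848834 + 3618493/1001841 = (8232*1522)/1848834 + 3618493/1001841 = 12529104*(1/1848834) + 3618493*(1/1001841) = 2088184/308139 + 3618493/1001841 = 1069009053757/102902094633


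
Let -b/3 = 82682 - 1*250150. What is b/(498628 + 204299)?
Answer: 167468/234309 ≈ 0.71473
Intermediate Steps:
b = 502404 (b = -3*(82682 - 1*250150) = -3*(82682 - 250150) = -3*(-167468) = 502404)
b/(498628 + 204299) = 502404/(498628 + 204299) = 502404/702927 = 502404*(1/702927) = 167468/234309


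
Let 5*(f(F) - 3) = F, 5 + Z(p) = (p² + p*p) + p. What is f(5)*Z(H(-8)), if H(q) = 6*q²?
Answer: 1181164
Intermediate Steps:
Z(p) = -5 + p + 2*p² (Z(p) = -5 + ((p² + p*p) + p) = -5 + ((p² + p²) + p) = -5 + (2*p² + p) = -5 + (p + 2*p²) = -5 + p + 2*p²)
f(F) = 3 + F/5
f(5)*Z(H(-8)) = (3 + (⅕)*5)*(-5 + 6*(-8)² + 2*(6*(-8)²)²) = (3 + 1)*(-5 + 6*64 + 2*(6*64)²) = 4*(-5 + 384 + 2*384²) = 4*(-5 + 384 + 2*147456) = 4*(-5 + 384 + 294912) = 4*295291 = 1181164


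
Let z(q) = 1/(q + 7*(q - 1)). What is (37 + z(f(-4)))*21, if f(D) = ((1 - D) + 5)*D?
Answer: 84686/109 ≈ 776.94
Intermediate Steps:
f(D) = D*(6 - D) (f(D) = (6 - D)*D = D*(6 - D))
z(q) = 1/(-7 + 8*q) (z(q) = 1/(q + 7*(-1 + q)) = 1/(q + (-7 + 7*q)) = 1/(-7 + 8*q))
(37 + z(f(-4)))*21 = (37 + 1/(-7 + 8*(-4*(6 - 1*(-4)))))*21 = (37 + 1/(-7 + 8*(-4*(6 + 4))))*21 = (37 + 1/(-7 + 8*(-4*10)))*21 = (37 + 1/(-7 + 8*(-40)))*21 = (37 + 1/(-7 - 320))*21 = (37 + 1/(-327))*21 = (37 - 1/327)*21 = (12098/327)*21 = 84686/109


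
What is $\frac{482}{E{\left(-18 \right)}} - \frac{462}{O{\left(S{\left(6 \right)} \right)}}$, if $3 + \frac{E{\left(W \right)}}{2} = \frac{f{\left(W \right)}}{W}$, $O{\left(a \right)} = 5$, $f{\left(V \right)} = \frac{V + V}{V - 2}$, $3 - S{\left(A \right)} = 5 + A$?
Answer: $- \frac{26372}{155} \approx -170.14$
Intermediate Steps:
$S{\left(A \right)} = -2 - A$ ($S{\left(A \right)} = 3 - \left(5 + A\right) = -2 - A$)
$f{\left(V \right)} = \frac{2 V}{-2 + V}$
$E{\left(W \right)} = -6 + \frac{4}{-2 + W}$ ($E{\left(W \right)} = -6 + 2 \frac{2 W \frac{1}{-2 + W}}{W} = -6 + 2 \frac{2}{-2 + W} = -6 + \frac{4}{-2 + W}$)
$\frac{482}{E{\left(-18 \right)}} - \frac{462}{O{\left(S{\left(6 \right)} \right)}} = \frac{482}{2 \frac{1}{-2 - 18} \left(8 - -54\right)} - \frac{462}{5} = \frac{482}{2 \frac{1}{-20} \left(8 + 54\right)} - \frac{462}{5} = \frac{482}{2 \left(- \frac{1}{20}\right) 62} - \frac{462}{5} = \frac{482}{- \frac{31}{5}} - \frac{462}{5} = 482 \left(- \frac{5}{31}\right) - \frac{462}{5} = - \frac{2410}{31} - \frac{462}{5} = - \frac{26372}{155}$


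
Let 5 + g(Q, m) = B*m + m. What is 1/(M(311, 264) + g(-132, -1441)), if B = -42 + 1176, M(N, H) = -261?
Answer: -1/1635801 ≈ -6.1132e-7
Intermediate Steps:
B = 1134
g(Q, m) = -5 + 1135*m (g(Q, m) = -5 + (1134*m + m) = -5 + 1135*m)
1/(M(311, 264) + g(-132, -1441)) = 1/(-261 + (-5 + 1135*(-1441))) = 1/(-261 + (-5 - 1635535)) = 1/(-261 - 1635540) = 1/(-1635801) = -1/1635801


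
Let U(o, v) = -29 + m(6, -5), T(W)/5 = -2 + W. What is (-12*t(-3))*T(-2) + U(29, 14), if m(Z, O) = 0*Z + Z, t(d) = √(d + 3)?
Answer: -23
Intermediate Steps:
T(W) = -10 + 5*W (T(W) = 5*(-2 + W) = -10 + 5*W)
t(d) = √(3 + d)
m(Z, O) = Z (m(Z, O) = 0 + Z = Z)
U(o, v) = -23 (U(o, v) = -29 + 6 = -23)
(-12*t(-3))*T(-2) + U(29, 14) = (-12*√(3 - 3))*(-10 + 5*(-2)) - 23 = (-12*√0)*(-10 - 10) - 23 = -12*0*(-20) - 23 = 0*(-20) - 23 = 0 - 23 = -23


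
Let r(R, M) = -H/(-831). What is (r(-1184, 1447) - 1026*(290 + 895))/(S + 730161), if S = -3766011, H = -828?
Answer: 56129941/140155075 ≈ 0.40048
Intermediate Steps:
r(R, M) = -276/277 (r(R, M) = -(-828)/(-831) = -(-828)*(-1)/831 = -1*276/277 = -276/277)
(r(-1184, 1447) - 1026*(290 + 895))/(S + 730161) = (-276/277 - 1026*(290 + 895))/(-3766011 + 730161) = (-276/277 - 1026*1185)/(-3035850) = (-276/277 - 1215810)*(-1/3035850) = -336779646/277*(-1/3035850) = 56129941/140155075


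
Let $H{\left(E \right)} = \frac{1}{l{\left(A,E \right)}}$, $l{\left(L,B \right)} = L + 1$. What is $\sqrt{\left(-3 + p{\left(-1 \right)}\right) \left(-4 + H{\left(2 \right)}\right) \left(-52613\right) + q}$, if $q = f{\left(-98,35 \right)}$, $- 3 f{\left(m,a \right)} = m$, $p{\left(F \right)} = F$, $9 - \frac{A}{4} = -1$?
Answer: $\frac{i \sqrt{12657562230}}{123} \approx 914.68 i$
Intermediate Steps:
$A = 40$ ($A = 36 - -4 = 36 + 4 = 40$)
$l{\left(L,B \right)} = 1 + L$
$H{\left(E \right)} = \frac{1}{41}$ ($H{\left(E \right)} = \frac{1}{1 + 40} = \frac{1}{41}$)
$f{\left(m,a \right)} = - \frac{m}{3}$
$q = \frac{98}{3}$ ($q = \left(- \frac{1}{3}\right) \left(-98\right) = \frac{98}{3} \approx 32.667$)
$\sqrt{\left(-3 + p{\left(-1 \right)}\right) \left(-4 + H{\left(2 \right)}\right) \left(-52613\right) + q} = \sqrt{\left(-3 - 1\right) \left(-4 + \frac{1}{41}\right) \left(-52613\right) + \frac{98}{3}} = \sqrt{\left(-4\right) \left(- \frac{163}{41}\right) \left(-52613\right) + \frac{98}{3}} = \sqrt{\frac{652}{41} \left(-52613\right) + \frac{98}{3}} = \sqrt{- \frac{34303676}{41} + \frac{98}{3}} = \sqrt{- \frac{102907010}{123}} = \frac{i \sqrt{12657562230}}{123}$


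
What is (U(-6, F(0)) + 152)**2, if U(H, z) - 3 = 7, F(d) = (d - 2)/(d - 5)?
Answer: 26244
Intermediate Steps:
F(d) = (-2 + d)/(-5 + d)
U(H, z) = 10 (U(H, z) = 3 + 7 = 10)
(U(-6, F(0)) + 152)**2 = (10 + 152)**2 = 162**2 = 26244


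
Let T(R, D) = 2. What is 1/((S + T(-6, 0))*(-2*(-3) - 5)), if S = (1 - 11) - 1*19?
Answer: -1/27 ≈ -0.037037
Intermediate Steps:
S = -29 (S = -10 - 19 = -29)
1/((S + T(-6, 0))*(-2*(-3) - 5)) = 1/((-29 + 2)*(-2*(-3) - 5)) = 1/(-27*(6 - 5)) = 1/(-27*1) = 1/(-27) = -1/27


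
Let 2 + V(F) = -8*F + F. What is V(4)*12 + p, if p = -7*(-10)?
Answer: -290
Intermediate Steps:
V(F) = -2 - 7*F (V(F) = -2 + (-8*F + F) = -2 - 7*F)
p = 70
V(4)*12 + p = (-2 - 7*4)*12 + 70 = (-2 - 28)*12 + 70 = -30*12 + 70 = -360 + 70 = -290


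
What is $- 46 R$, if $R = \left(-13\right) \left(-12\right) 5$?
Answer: $-35880$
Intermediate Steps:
$R = 780$ ($R = 156 \cdot 5 = 780$)
$- 46 R = \left(-46\right) 780 = -35880$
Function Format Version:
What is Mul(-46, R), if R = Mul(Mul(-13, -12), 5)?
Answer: -35880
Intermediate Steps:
R = 780 (R = Mul(156, 5) = 780)
Mul(-46, R) = Mul(-46, 780) = -35880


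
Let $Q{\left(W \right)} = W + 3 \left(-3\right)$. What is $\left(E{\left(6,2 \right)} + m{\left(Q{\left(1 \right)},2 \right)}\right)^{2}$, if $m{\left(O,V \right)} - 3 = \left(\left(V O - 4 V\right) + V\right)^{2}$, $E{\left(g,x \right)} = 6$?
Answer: $243049$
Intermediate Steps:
$Q{\left(W \right)} = -9 + W$ ($Q{\left(W \right)} = W - 9 = -9 + W$)
$m{\left(O,V \right)} = 3 + \left(- 3 V + O V\right)^{2}$ ($m{\left(O,V \right)} = 3 + \left(\left(V O - 4 V\right) + V\right)^{2} = 3 + \left(\left(O V - 4 V\right) + V\right)^{2} = 3 + \left(\left(- 4 V + O V\right) + V\right)^{2} = 3 + \left(- 3 V + O V\right)^{2}$)
$\left(E{\left(6,2 \right)} + m{\left(Q{\left(1 \right)},2 \right)}\right)^{2} = \left(6 + \left(3 + 2^{2} \left(-3 + \left(-9 + 1\right)\right)^{2}\right)\right)^{2} = \left(6 + \left(3 + 4 \left(-3 - 8\right)^{2}\right)\right)^{2} = \left(6 + \left(3 + 4 \left(-11\right)^{2}\right)\right)^{2} = \left(6 + \left(3 + 4 \cdot 121\right)\right)^{2} = \left(6 + \left(3 + 484\right)\right)^{2} = \left(6 + 487\right)^{2} = 493^{2} = 243049$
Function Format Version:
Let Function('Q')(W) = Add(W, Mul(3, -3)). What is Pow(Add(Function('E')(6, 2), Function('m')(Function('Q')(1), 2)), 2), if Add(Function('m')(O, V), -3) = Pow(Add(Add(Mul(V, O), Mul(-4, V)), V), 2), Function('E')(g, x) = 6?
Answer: 243049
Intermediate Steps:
Function('Q')(W) = Add(-9, W) (Function('Q')(W) = Add(W, -9) = Add(-9, W))
Function('m')(O, V) = Add(3, Pow(Add(Mul(-3, V), Mul(O, V)), 2)) (Function('m')(O, V) = Add(3, Pow(Add(Add(Mul(V, O), Mul(-4, V)), V), 2)) = Add(3, Pow(Add(Add(Mul(O, V), Mul(-4, V)), V), 2)) = Add(3, Pow(Add(Add(Mul(-4, V), Mul(O, V)), V), 2)) = Add(3, Pow(Add(Mul(-3, V), Mul(O, V)), 2)))
Pow(Add(Function('E')(6, 2), Function('m')(Function('Q')(1), 2)), 2) = Pow(Add(6, Add(3, Mul(Pow(2, 2), Pow(Add(-3, Add(-9, 1)), 2)))), 2) = Pow(Add(6, Add(3, Mul(4, Pow(Add(-3, -8), 2)))), 2) = Pow(Add(6, Add(3, Mul(4, Pow(-11, 2)))), 2) = Pow(Add(6, Add(3, Mul(4, 121))), 2) = Pow(Add(6, Add(3, 484)), 2) = Pow(Add(6, 487), 2) = Pow(493, 2) = 243049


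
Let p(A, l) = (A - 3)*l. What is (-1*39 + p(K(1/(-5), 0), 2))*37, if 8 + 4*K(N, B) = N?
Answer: -18167/10 ≈ -1816.7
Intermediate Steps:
K(N, B) = -2 + N/4
p(A, l) = l*(-3 + A) (p(A, l) = (-3 + A)*l = l*(-3 + A))
(-1*39 + p(K(1/(-5), 0), 2))*37 = (-1*39 + 2*(-3 + (-2 + (1/(-5))/4)))*37 = (-39 + 2*(-3 + (-2 + (1*(-⅕))/4)))*37 = (-39 + 2*(-3 + (-2 + (¼)*(-⅕))))*37 = (-39 + 2*(-3 + (-2 - 1/20)))*37 = (-39 + 2*(-3 - 41/20))*37 = (-39 + 2*(-101/20))*37 = (-39 - 101/10)*37 = -491/10*37 = -18167/10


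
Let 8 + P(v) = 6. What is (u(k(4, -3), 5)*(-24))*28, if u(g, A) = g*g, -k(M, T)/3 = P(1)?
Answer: -24192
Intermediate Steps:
P(v) = -2 (P(v) = -8 + 6 = -2)
k(M, T) = 6 (k(M, T) = -3*(-2) = 6)
u(g, A) = g²
(u(k(4, -3), 5)*(-24))*28 = (6²*(-24))*28 = (36*(-24))*28 = -864*28 = -24192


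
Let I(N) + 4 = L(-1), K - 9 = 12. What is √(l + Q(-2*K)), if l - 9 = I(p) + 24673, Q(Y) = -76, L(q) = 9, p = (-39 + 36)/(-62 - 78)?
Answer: √24611 ≈ 156.88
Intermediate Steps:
K = 21 (K = 9 + 12 = 21)
p = 3/140 (p = -3/(-140) = -3*(-1/140) = 3/140 ≈ 0.021429)
I(N) = 5 (I(N) = -4 + 9 = 5)
l = 24687 (l = 9 + (5 + 24673) = 9 + 24678 = 24687)
√(l + Q(-2*K)) = √(24687 - 76) = √24611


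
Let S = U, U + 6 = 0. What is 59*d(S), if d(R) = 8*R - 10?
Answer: -3422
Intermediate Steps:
U = -6 (U = -6 + 0 = -6)
S = -6
d(R) = -10 + 8*R
59*d(S) = 59*(-10 + 8*(-6)) = 59*(-10 - 48) = 59*(-58) = -3422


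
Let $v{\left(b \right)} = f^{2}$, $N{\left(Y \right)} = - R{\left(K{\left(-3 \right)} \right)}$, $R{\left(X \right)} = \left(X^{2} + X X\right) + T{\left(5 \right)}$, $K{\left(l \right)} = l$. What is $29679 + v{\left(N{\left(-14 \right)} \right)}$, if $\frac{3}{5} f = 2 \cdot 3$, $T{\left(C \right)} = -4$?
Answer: $29779$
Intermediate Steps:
$R{\left(X \right)} = -4 + 2 X^{2}$ ($R{\left(X \right)} = \left(X^{2} + X X\right) - 4 = \left(X^{2} + X^{2}\right) - 4 = 2 X^{2} - 4 = -4 + 2 X^{2}$)
$f = 10$ ($f = \frac{5 \cdot 2 \cdot 3}{3} = \frac{5}{3} \cdot 6 = 10$)
$N{\left(Y \right)} = -14$ ($N{\left(Y \right)} = - (-4 + 2 \left(-3\right)^{2}) = - (-4 + 2 \cdot 9) = - (-4 + 18) = \left(-1\right) 14 = -14$)
$v{\left(b \right)} = 100$ ($v{\left(b \right)} = 10^{2} = 100$)
$29679 + v{\left(N{\left(-14 \right)} \right)} = 29679 + 100 = 29779$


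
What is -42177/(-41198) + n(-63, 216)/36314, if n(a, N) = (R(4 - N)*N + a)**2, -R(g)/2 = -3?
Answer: 16041120450/374016043 ≈ 42.889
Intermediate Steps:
R(g) = 6 (R(g) = -2*(-3) = 6)
n(a, N) = (a + 6*N)**2 (n(a, N) = (6*N + a)**2 = (a + 6*N)**2)
-42177/(-41198) + n(-63, 216)/36314 = -42177/(-41198) + (-63 + 6*216)**2/36314 = -42177*(-1/41198) + (-63 + 1296)**2*(1/36314) = 42177/41198 + 1233**2*(1/36314) = 42177/41198 + 1520289*(1/36314) = 42177/41198 + 1520289/36314 = 16041120450/374016043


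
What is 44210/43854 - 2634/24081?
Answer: 158184929/176008029 ≈ 0.89874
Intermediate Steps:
44210/43854 - 2634/24081 = 44210*(1/43854) - 2634*1/24081 = 22105/21927 - 878/8027 = 158184929/176008029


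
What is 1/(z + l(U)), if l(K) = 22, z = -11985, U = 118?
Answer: -1/11963 ≈ -8.3591e-5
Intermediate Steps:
1/(z + l(U)) = 1/(-11985 + 22) = 1/(-11963) = -1/11963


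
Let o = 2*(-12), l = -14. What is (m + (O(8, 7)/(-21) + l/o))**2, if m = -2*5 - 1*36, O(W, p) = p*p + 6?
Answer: 1809025/784 ≈ 2307.4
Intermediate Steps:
O(W, p) = 6 + p**2 (O(W, p) = p**2 + 6 = 6 + p**2)
o = -24
m = -46 (m = -10 - 36 = -46)
(m + (O(8, 7)/(-21) + l/o))**2 = (-46 + ((6 + 7**2)/(-21) - 14/(-24)))**2 = (-46 + ((6 + 49)*(-1/21) - 14*(-1/24)))**2 = (-46 + (55*(-1/21) + 7/12))**2 = (-46 + (-55/21 + 7/12))**2 = (-46 - 57/28)**2 = (-1345/28)**2 = 1809025/784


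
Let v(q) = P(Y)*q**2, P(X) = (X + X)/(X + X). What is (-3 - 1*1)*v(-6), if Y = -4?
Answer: -144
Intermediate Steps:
P(X) = 1 (P(X) = (2*X)/((2*X)) = (2*X)*(1/(2*X)) = 1)
v(q) = q**2 (v(q) = 1*q**2 = q**2)
(-3 - 1*1)*v(-6) = (-3 - 1*1)*(-6)**2 = (-3 - 1)*36 = -4*36 = -144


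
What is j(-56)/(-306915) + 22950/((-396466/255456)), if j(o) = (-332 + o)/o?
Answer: -1799355238354943/121681362390 ≈ -14787.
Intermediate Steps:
j(o) = (-332 + o)/o
j(-56)/(-306915) + 22950/((-396466/255456)) = ((-332 - 56)/(-56))/(-306915) + 22950/((-396466/255456)) = -1/56*(-388)*(-1/306915) + 22950/((-396466*1/255456)) = (97/14)*(-1/306915) + 22950/(-198233/127728) = -97/4296810 + 22950*(-127728/198233) = -97/4296810 - 2931357600/198233 = -1799355238354943/121681362390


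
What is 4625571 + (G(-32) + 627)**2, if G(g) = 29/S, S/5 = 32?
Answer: 128484539401/25600 ≈ 5.0189e+6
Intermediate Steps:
S = 160 (S = 5*32 = 160)
G(g) = 29/160
4625571 + (G(-32) + 627)**2 = 4625571 + (29/160 + 627)**2 = 4625571 + (100349/160)**2 = 4625571 + 10069921801/25600 = 128484539401/25600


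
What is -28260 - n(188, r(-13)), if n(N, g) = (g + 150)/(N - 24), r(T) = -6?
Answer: -1158696/41 ≈ -28261.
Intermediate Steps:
n(N, g) = (150 + g)/(-24 + N)
-28260 - n(188, r(-13)) = -28260 - (150 - 6)/(-24 + 188) = -28260 - 144/164 = -28260 - 1*36/41 = -28260 - 36/41 = -1158696/41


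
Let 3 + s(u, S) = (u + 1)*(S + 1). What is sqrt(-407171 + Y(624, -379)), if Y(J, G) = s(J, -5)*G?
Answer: sqrt(541466) ≈ 735.84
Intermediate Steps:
s(u, S) = -3 + (1 + S)*(1 + u) (s(u, S) = -3 + (u + 1)*(S + 1) = -3 + (1 + u)*(1 + S) = -3 + (1 + S)*(1 + u))
Y(J, G) = G*(-7 - 4*J) (Y(J, G) = (-2 - 5 + J - 5*J)*G = (-7 - 4*J)*G = G*(-7 - 4*J))
sqrt(-407171 + Y(624, -379)) = sqrt(-407171 - 1*(-379)*(7 + 4*624)) = sqrt(-407171 - 1*(-379)*(7 + 2496)) = sqrt(-407171 - 1*(-379)*2503) = sqrt(-407171 + 948637) = sqrt(541466)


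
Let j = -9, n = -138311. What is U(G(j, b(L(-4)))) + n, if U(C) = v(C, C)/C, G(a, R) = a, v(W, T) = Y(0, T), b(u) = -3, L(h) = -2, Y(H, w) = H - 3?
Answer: -414932/3 ≈ -1.3831e+5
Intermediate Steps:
Y(H, w) = -3 + H
v(W, T) = -3 (v(W, T) = -3 + 0 = -3)
U(C) = -3/C
U(G(j, b(L(-4)))) + n = -3/(-9) - 138311 = -3*(-⅑) - 138311 = ⅓ - 138311 = -414932/3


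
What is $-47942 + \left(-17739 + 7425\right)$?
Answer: $-58256$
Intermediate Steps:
$-47942 + \left(-17739 + 7425\right) = -47942 - 10314 = -58256$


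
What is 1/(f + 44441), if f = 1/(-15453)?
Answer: 15453/686746772 ≈ 2.2502e-5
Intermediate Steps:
f = -1/15453 ≈ -6.4712e-5
1/(f + 44441) = 1/(-1/15453 + 44441) = 1/(686746772/15453) = 15453/686746772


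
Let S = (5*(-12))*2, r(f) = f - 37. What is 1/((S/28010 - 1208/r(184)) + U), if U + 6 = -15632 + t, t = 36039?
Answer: 411747/8396665175 ≈ 4.9037e-5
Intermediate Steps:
r(f) = -37 + f
S = -120 (S = -60*2 = -120)
U = 20401 (U = -6 + (-15632 + 36039) = -6 + 20407 = 20401)
1/((S/28010 - 1208/r(184)) + U) = 1/((-120/28010 - 1208/(-37 + 184)) + 20401) = 1/((-120*1/28010 - 1208/147) + 20401) = 1/((-12/2801 - 1208*1/147) + 20401) = 1/((-12/2801 - 1208/147) + 20401) = 1/(-3385372/411747 + 20401) = 1/(8396665175/411747) = 411747/8396665175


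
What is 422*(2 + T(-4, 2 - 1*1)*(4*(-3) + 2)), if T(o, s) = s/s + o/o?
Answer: -7596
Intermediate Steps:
T(o, s) = 2 (T(o, s) = 1 + 1 = 2)
422*(2 + T(-4, 2 - 1*1)*(4*(-3) + 2)) = 422*(2 + 2*(4*(-3) + 2)) = 422*(2 + 2*(-12 + 2)) = 422*(2 + 2*(-10)) = 422*(2 - 20) = 422*(-18) = -7596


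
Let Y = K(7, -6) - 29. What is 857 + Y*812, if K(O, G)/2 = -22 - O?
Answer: -69787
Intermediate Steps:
K(O, G) = -44 - 2*O (K(O, G) = 2*(-22 - O) = -44 - 2*O)
Y = -87 (Y = (-44 - 2*7) - 29 = (-44 - 14) - 29 = -58 - 29 = -87)
857 + Y*812 = 857 - 87*812 = 857 - 70644 = -69787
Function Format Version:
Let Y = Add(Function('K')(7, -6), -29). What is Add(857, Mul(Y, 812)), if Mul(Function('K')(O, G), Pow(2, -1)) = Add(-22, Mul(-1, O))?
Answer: -69787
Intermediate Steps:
Function('K')(O, G) = Add(-44, Mul(-2, O)) (Function('K')(O, G) = Mul(2, Add(-22, Mul(-1, O))) = Add(-44, Mul(-2, O)))
Y = -87 (Y = Add(Add(-44, Mul(-2, 7)), -29) = Add(Add(-44, -14), -29) = Add(-58, -29) = -87)
Add(857, Mul(Y, 812)) = Add(857, Mul(-87, 812)) = Add(857, -70644) = -69787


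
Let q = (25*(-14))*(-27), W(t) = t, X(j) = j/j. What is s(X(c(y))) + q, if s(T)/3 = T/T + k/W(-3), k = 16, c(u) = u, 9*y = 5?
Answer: 9437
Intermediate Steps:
y = 5/9 (y = (1/9)*5 = 5/9 ≈ 0.55556)
X(j) = 1
q = 9450 (q = -350*(-27) = 9450)
s(T) = -13 (s(T) = 3*(T/T + 16/(-3)) = 3*(1 + 16*(-1/3)) = 3*(1 - 16/3) = 3*(-13/3) = -13)
s(X(c(y))) + q = -13 + 9450 = 9437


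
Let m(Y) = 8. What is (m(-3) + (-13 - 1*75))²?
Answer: 6400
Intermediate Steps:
(m(-3) + (-13 - 1*75))² = (8 + (-13 - 1*75))² = (8 + (-13 - 75))² = (8 - 88)² = (-80)² = 6400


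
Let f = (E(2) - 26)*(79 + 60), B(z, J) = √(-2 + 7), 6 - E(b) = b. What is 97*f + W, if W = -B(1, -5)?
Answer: -296626 - √5 ≈ -2.9663e+5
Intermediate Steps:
E(b) = 6 - b
B(z, J) = √5
f = -3058 (f = ((6 - 1*2) - 26)*(79 + 60) = ((6 - 2) - 26)*139 = (4 - 26)*139 = -22*139 = -3058)
W = -√5 ≈ -2.2361
97*f + W = 97*(-3058) - √5 = -296626 - √5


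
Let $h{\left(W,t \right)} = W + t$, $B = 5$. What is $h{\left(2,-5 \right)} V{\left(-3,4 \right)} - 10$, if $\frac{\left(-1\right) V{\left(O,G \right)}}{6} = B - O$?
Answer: $134$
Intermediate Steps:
$V{\left(O,G \right)} = -30 + 6 O$ ($V{\left(O,G \right)} = - 6 \left(5 - O\right) = -30 + 6 O$)
$h{\left(2,-5 \right)} V{\left(-3,4 \right)} - 10 = \left(2 - 5\right) \left(-30 + 6 \left(-3\right)\right) - 10 = - 3 \left(-30 - 18\right) - 10 = \left(-3\right) \left(-48\right) - 10 = 144 - 10 = 134$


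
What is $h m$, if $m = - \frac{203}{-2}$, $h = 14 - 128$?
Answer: $-11571$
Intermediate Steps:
$h = -114$ ($h = 14 - 128 = -114$)
$m = \frac{203}{2}$ ($m = \left(-203\right) \left(- \frac{1}{2}\right) = \frac{203}{2} \approx 101.5$)
$h m = \left(-114\right) \frac{203}{2} = -11571$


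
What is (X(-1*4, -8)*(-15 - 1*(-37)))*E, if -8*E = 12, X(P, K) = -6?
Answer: 198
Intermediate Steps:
E = -3/2 (E = -⅛*12 = -3/2 ≈ -1.5000)
(X(-1*4, -8)*(-15 - 1*(-37)))*E = -6*(-15 - 1*(-37))*(-3/2) = -6*(-15 + 37)*(-3/2) = -6*22*(-3/2) = -132*(-3/2) = 198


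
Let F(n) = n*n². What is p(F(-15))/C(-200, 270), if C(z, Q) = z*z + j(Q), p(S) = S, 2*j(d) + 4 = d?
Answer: -3375/40133 ≈ -0.084095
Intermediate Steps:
j(d) = -2 + d/2
F(n) = n³
C(z, Q) = -2 + z² + Q/2 (C(z, Q) = z*z + (-2 + Q/2) = z² + (-2 + Q/2) = -2 + z² + Q/2)
p(F(-15))/C(-200, 270) = (-15)³/(-2 + (-200)² + (½)*270) = -3375/(-2 + 40000 + 135) = -3375/40133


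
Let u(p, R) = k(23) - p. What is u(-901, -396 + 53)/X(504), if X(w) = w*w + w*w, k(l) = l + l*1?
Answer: 947/508032 ≈ 0.0018641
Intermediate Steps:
k(l) = 2*l (k(l) = l + l = 2*l)
u(p, R) = 46 - p (u(p, R) = 2*23 - p = 46 - p)
X(w) = 2*w² (X(w) = w² + w² = 2*w²)
u(-901, -396 + 53)/X(504) = (46 - 1*(-901))/((2*504²)) = (46 + 901)/((2*254016)) = 947/508032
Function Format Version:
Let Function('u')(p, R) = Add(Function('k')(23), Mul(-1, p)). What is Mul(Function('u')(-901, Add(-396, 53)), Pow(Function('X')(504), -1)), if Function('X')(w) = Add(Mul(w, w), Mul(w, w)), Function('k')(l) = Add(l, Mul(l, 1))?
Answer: Rational(947, 508032) ≈ 0.0018641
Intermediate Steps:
Function('k')(l) = Mul(2, l) (Function('k')(l) = Add(l, l) = Mul(2, l))
Function('u')(p, R) = Add(46, Mul(-1, p)) (Function('u')(p, R) = Add(Mul(2, 23), Mul(-1, p)) = Add(46, Mul(-1, p)))
Function('X')(w) = Mul(2, Pow(w, 2)) (Function('X')(w) = Add(Pow(w, 2), Pow(w, 2)) = Mul(2, Pow(w, 2)))
Mul(Function('u')(-901, Add(-396, 53)), Pow(Function('X')(504), -1)) = Mul(Add(46, Mul(-1, -901)), Pow(Mul(2, Pow(504, 2)), -1)) = Mul(Add(46, 901), Pow(Mul(2, 254016), -1)) = Mul(947, Pow(508032, -1)) = Mul(947, Rational(1, 508032)) = Rational(947, 508032)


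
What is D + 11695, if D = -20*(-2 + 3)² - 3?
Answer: 11672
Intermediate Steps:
D = -23 (D = -20*1² - 3 = -20*1 - 3 = -20 - 3 = -23)
D + 11695 = -23 + 11695 = 11672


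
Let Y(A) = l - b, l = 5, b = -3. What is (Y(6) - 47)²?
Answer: 1521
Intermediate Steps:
Y(A) = 8 (Y(A) = 5 - 1*(-3) = 5 + 3 = 8)
(Y(6) - 47)² = (8 - 47)² = (-39)² = 1521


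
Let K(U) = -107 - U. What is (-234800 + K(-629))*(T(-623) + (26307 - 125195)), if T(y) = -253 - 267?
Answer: 23289107424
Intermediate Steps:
T(y) = -520
(-234800 + K(-629))*(T(-623) + (26307 - 125195)) = (-234800 + (-107 - 1*(-629)))*(-520 + (26307 - 125195)) = (-234800 + (-107 + 629))*(-520 - 98888) = (-234800 + 522)*(-99408) = -234278*(-99408) = 23289107424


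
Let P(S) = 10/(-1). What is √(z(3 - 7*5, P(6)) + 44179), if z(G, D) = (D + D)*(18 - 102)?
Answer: 11*√379 ≈ 214.15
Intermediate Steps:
P(S) = -10 (P(S) = 10*(-1) = -10)
z(G, D) = -168*D (z(G, D) = (2*D)*(-84) = -168*D)
√(z(3 - 7*5, P(6)) + 44179) = √(-168*(-10) + 44179) = √(1680 + 44179) = √45859 = 11*√379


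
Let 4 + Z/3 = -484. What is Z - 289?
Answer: -1753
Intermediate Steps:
Z = -1464 (Z = -12 + 3*(-484) = -12 - 1452 = -1464)
Z - 289 = -1464 - 289 = -1753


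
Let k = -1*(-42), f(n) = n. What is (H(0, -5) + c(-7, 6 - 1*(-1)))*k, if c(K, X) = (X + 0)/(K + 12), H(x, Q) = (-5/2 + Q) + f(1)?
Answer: -1071/5 ≈ -214.20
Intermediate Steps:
k = 42
H(x, Q) = -3/2 + Q (H(x, Q) = (-5/2 + Q) + 1 = -3/2 + Q)
c(K, X) = X/(12 + K)
(H(0, -5) + c(-7, 6 - 1*(-1)))*k = ((-3/2 - 5) + (6 - 1*(-1))/(12 - 7))*42 = (-13/2 + (6 + 1)/5)*42 = (-13/2 + 7*(⅕))*42 = (-13/2 + 7/5)*42 = -51/10*42 = -1071/5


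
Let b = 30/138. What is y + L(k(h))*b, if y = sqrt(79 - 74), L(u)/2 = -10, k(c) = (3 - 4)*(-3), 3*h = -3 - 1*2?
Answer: -100/23 + sqrt(5) ≈ -2.1118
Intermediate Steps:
h = -5/3 (h = (-3 - 1*2)/3 = (-3 - 2)/3 = (1/3)*(-5) = -5/3 ≈ -1.6667)
k(c) = 3 (k(c) = -1*(-3) = 3)
L(u) = -20 (L(u) = 2*(-10) = -20)
b = 5/23 (b = 30*(1/138) = 5/23 ≈ 0.21739)
y = sqrt(5) ≈ 2.2361
y + L(k(h))*b = sqrt(5) - 20*5/23 = sqrt(5) - 100/23 = -100/23 + sqrt(5)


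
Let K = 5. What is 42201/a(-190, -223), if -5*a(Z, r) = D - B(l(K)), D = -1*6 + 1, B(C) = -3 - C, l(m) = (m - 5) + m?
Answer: -70335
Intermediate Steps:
l(m) = -5 + 2*m (l(m) = (-5 + m) + m = -5 + 2*m)
D = -5 (D = -6 + 1 = -5)
a(Z, r) = -3/5 (a(Z, r) = -(-5 - (-3 - (-5 + 2*5)))/5 = -(-5 - (-3 - (-5 + 10)))/5 = -(-5 - (-3 - 1*5))/5 = -(-5 - (-3 - 5))/5 = -(-5 - 1*(-8))/5 = -(-5 + 8)/5 = -1/5*3 = -3/5)
42201/a(-190, -223) = 42201/(-3/5) = 42201*(-5/3) = -70335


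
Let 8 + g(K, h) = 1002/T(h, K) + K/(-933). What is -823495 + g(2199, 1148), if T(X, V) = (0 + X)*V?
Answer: -107756303411235/130850762 ≈ -8.2351e+5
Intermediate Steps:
T(X, V) = V*X (T(X, V) = X*V = V*X)
g(K, h) = -8 - K/933 + 1002/(K*h) (g(K, h) = -8 + (1002/((K*h)) + K/(-933)) = -8 + (1002*(1/(K*h)) + K*(-1/933)) = -8 + (1002/(K*h) - K/933) = -8 + (-K/933 + 1002/(K*h)) = -8 - K/933 + 1002/(K*h))
-823495 + g(2199, 1148) = -823495 + (-8 - 1/933*2199 + 1002/(2199*1148)) = -823495 + (-8 - 733/311 + 1002*(1/2199)*(1/1148)) = -823495 + (-8 - 733/311 + 167/420742) = -823495 - 1355158045/130850762 = -107756303411235/130850762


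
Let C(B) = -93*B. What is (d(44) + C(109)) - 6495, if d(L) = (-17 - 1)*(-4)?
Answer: -16560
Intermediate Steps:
d(L) = 72 (d(L) = -18*(-4) = 72)
(d(44) + C(109)) - 6495 = (72 - 93*109) - 6495 = (72 - 10137) - 6495 = -10065 - 6495 = -16560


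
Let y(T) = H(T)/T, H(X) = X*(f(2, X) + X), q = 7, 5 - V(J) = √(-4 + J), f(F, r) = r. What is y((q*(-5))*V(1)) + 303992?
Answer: 303642 + 70*I*√3 ≈ 3.0364e+5 + 121.24*I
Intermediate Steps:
V(J) = 5 - √(-4 + J)
H(X) = 2*X² (H(X) = X*(X + X) = X*(2*X) = 2*X²)
y(T) = 2*T (y(T) = (2*T²)/T = 2*T)
y((q*(-5))*V(1)) + 303992 = 2*((7*(-5))*(5 - √(-4 + 1))) + 303992 = 2*(-35*(5 - √(-3))) + 303992 = 2*(-35*(5 - I*√3)) + 303992 = 2*(-175 + 35*I*√3) + 303992 = (-350 + 70*I*√3) + 303992 = 303642 + 70*I*√3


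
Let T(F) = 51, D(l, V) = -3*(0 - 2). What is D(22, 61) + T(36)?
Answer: 57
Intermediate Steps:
D(l, V) = 6 (D(l, V) = -3*(-2) = 6)
D(22, 61) + T(36) = 6 + 51 = 57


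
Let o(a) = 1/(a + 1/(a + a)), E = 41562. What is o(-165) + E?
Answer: 2263092132/54451 ≈ 41562.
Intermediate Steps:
o(a) = 1/(a + 1/(2*a))
o(-165) + E = 2*(-165)/(1 + 2*(-165)²) + 41562 = 2*(-165)/(1 + 2*27225) + 41562 = 2*(-165)/(1 + 54450) + 41562 = 2*(-165)/54451 + 41562 = 2*(-165)*(1/54451) + 41562 = -330/54451 + 41562 = 2263092132/54451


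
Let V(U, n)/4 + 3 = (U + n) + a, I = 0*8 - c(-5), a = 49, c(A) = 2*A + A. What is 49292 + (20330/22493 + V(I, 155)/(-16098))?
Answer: 2974760363346/60348719 ≈ 49293.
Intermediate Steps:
c(A) = 3*A
I = 15 (I = 0*8 - 3*(-5) = 0 - 1*(-15) = 0 + 15 = 15)
V(U, n) = 184 + 4*U + 4*n (V(U, n) = -12 + 4*((U + n) + 49) = -12 + 4*(49 + U + n) = -12 + (196 + 4*U + 4*n) = 184 + 4*U + 4*n)
49292 + (20330/22493 + V(I, 155)/(-16098)) = 49292 + (20330/22493 + (184 + 4*15 + 4*155)/(-16098)) = 49292 + (20330*(1/22493) + (184 + 60 + 620)*(-1/16098)) = 49292 + (20330/22493 + 864*(-1/16098)) = 49292 + (20330/22493 - 144/2683) = 49292 + 51306398/60348719 = 2974760363346/60348719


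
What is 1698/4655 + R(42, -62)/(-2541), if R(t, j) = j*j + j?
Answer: -1898656/1689765 ≈ -1.1236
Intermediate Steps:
R(t, j) = j + j² (R(t, j) = j² + j = j + j²)
1698/4655 + R(42, -62)/(-2541) = 1698/4655 - 62*(1 - 62)/(-2541) = 1698*(1/4655) - 62*(-61)*(-1/2541) = 1698/4655 + 3782*(-1/2541) = 1698/4655 - 3782/2541 = -1898656/1689765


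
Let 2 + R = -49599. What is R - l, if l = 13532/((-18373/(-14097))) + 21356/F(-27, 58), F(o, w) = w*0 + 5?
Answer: -5902772673/91865 ≈ -64255.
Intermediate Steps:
R = -49601 (R = -2 - 49599 = -49601)
F(o, w) = 5 (F(o, w) = 0 + 5 = 5)
l = 1346176808/91865 (l = 13532/((-18373/(-14097))) + 21356/5 = 13532/((-18373*(-1/14097))) + 21356*(1/5) = 13532/(18373/14097) + 21356/5 = 13532*(14097/18373) + 21356/5 = 190760604/18373 + 21356/5 = 1346176808/91865 ≈ 14654.)
R - l = -49601 - 1*1346176808/91865 = -49601 - 1346176808/91865 = -5902772673/91865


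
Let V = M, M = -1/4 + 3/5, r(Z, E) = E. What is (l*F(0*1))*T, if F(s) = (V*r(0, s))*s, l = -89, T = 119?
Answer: 0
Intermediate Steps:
M = 7/20 (M = -1*¼ + 3*(⅕) = -¼ + ⅗ = 7/20 ≈ 0.35000)
V = 7/20 ≈ 0.35000
F(s) = 7*s²/20 (F(s) = (7*s/20)*s = 7*s²/20)
(l*F(0*1))*T = -623*(0*1)²/20*119 = -623*0²/20*119 = -623*0/20*119 = -89*0*119 = 0*119 = 0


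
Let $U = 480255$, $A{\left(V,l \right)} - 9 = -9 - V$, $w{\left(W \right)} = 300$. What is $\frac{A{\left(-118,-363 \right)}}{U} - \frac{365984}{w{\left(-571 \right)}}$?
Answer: $- \frac{976475614}{800425} \approx -1219.9$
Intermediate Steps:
$A{\left(V,l \right)} = - V$ ($A{\left(V,l \right)} = 9 - \left(9 + V\right) = - V$)
$\frac{A{\left(-118,-363 \right)}}{U} - \frac{365984}{w{\left(-571 \right)}} = \frac{\left(-1\right) \left(-118\right)}{480255} - \frac{365984}{300} = 118 \cdot \frac{1}{480255} - \frac{91496}{75} = \frac{118}{480255} - \frac{91496}{75} = - \frac{976475614}{800425}$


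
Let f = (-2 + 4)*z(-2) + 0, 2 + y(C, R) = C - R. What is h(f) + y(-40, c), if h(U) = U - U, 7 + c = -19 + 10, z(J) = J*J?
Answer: -26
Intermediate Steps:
z(J) = J**2
c = -16 (c = -7 + (-19 + 10) = -7 - 9 = -16)
y(C, R) = -2 + C - R (y(C, R) = -2 + (C - R) = -2 + C - R)
f = 8 (f = (-2 + 4)*(-2)**2 + 0 = 2*4 + 0 = 8 + 0 = 8)
h(U) = 0
h(f) + y(-40, c) = 0 + (-2 - 40 - 1*(-16)) = 0 + (-2 - 40 + 16) = 0 - 26 = -26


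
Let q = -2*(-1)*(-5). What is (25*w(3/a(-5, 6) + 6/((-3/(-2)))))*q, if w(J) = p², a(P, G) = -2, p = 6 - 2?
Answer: -4000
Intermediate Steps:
p = 4
q = -10 (q = 2*(-5) = -10)
w(J) = 16 (w(J) = 4² = 16)
(25*w(3/a(-5, 6) + 6/((-3/(-2)))))*q = (25*16)*(-10) = 400*(-10) = -4000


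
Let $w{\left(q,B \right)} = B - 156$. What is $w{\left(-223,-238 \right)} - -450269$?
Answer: $449875$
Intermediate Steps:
$w{\left(q,B \right)} = -156 + B$
$w{\left(-223,-238 \right)} - -450269 = \left(-156 - 238\right) - -450269 = -394 + 450269 = 449875$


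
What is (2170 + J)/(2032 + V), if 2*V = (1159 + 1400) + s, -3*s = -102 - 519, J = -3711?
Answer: -1541/3415 ≈ -0.45124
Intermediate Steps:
s = 207 (s = -(-102 - 519)/3 = -⅓*(-621) = 207)
V = 1383 (V = ((1159 + 1400) + 207)/2 = (2559 + 207)/2 = (½)*2766 = 1383)
(2170 + J)/(2032 + V) = (2170 - 3711)/(2032 + 1383) = -1541/3415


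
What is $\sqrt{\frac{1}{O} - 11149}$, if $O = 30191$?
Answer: $\frac{i \sqrt{10162274236478}}{30191} \approx 105.59 i$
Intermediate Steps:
$\sqrt{\frac{1}{O} - 11149} = \sqrt{\frac{1}{30191} - 11149} = \sqrt{- \frac{336599458}{30191}} = \frac{i \sqrt{10162274236478}}{30191}$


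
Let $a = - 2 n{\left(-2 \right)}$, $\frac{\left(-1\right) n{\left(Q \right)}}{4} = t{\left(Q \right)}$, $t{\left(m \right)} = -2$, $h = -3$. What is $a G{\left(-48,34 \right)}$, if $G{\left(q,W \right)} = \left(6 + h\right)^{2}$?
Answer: $-144$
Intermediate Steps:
$n{\left(Q \right)} = 8$ ($n{\left(Q \right)} = \left(-4\right) \left(-2\right) = 8$)
$G{\left(q,W \right)} = 9$ ($G{\left(q,W \right)} = \left(6 - 3\right)^{2} = 3^{2} = 9$)
$a = -16$ ($a = \left(-2\right) 8 = -16$)
$a G{\left(-48,34 \right)} = \left(-16\right) 9 = -144$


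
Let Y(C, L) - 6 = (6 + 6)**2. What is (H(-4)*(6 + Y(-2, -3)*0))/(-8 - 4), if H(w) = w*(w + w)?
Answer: -16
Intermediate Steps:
Y(C, L) = 150 (Y(C, L) = 6 + (6 + 6)**2 = 6 + 12**2 = 6 + 144 = 150)
H(w) = 2*w**2 (H(w) = w*(2*w) = 2*w**2)
(H(-4)*(6 + Y(-2, -3)*0))/(-8 - 4) = ((2*(-4)**2)*(6 + 150*0))/(-8 - 4) = ((2*16)*(6 + 0))/(-12) = (32*6)*(-1/12) = 192*(-1/12) = -16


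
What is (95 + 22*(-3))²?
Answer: 841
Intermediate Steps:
(95 + 22*(-3))² = (95 - 66)² = 29² = 841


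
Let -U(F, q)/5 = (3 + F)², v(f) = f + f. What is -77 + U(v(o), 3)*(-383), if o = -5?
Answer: 93758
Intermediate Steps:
v(f) = 2*f
U(F, q) = -5*(3 + F)²
-77 + U(v(o), 3)*(-383) = -77 - 5*(3 + 2*(-5))²*(-383) = -77 - 5*(3 - 10)²*(-383) = -77 - 5*(-7)²*(-383) = -77 - 5*49*(-383) = -77 - 245*(-383) = -77 + 93835 = 93758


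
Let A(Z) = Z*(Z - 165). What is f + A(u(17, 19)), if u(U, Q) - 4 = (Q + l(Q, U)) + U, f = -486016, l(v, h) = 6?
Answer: -491490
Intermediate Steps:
u(U, Q) = 10 + Q + U (u(U, Q) = 4 + ((Q + 6) + U) = 4 + ((6 + Q) + U) = 4 + (6 + Q + U) = 10 + Q + U)
A(Z) = Z*(-165 + Z)
f + A(u(17, 19)) = -486016 + (10 + 19 + 17)*(-165 + (10 + 19 + 17)) = -486016 + 46*(-165 + 46) = -486016 + 46*(-119) = -486016 - 5474 = -491490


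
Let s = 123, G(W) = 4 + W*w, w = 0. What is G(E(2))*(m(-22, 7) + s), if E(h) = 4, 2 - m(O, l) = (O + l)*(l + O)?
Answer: -400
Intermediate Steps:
m(O, l) = 2 - (O + l)² (m(O, l) = 2 - (O + l)*(l + O) = 2 - (O + l)*(O + l) = 2 - (O + l)²)
G(W) = 4 (G(W) = 4 + W*0 = 4 + 0 = 4)
G(E(2))*(m(-22, 7) + s) = 4*((2 - (-22 + 7)²) + 123) = 4*((2 - 1*(-15)²) + 123) = 4*((2 - 1*225) + 123) = 4*((2 - 225) + 123) = 4*(-223 + 123) = 4*(-100) = -400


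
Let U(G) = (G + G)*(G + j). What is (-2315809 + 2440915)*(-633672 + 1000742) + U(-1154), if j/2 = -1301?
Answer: 45931328268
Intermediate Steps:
j = -2602 (j = 2*(-1301) = -2602)
U(G) = 2*G*(-2602 + G) (U(G) = (G + G)*(G - 2602) = (2*G)*(-2602 + G) = 2*G*(-2602 + G))
(-2315809 + 2440915)*(-633672 + 1000742) + U(-1154) = (-2315809 + 2440915)*(-633672 + 1000742) + 2*(-1154)*(-2602 - 1154) = 125106*367070 + 2*(-1154)*(-3756) = 45922659420 + 8668848 = 45931328268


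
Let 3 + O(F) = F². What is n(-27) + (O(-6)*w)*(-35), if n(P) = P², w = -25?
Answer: 29604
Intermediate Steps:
O(F) = -3 + F²
n(-27) + (O(-6)*w)*(-35) = (-27)² + ((-3 + (-6)²)*(-25))*(-35) = 729 + ((-3 + 36)*(-25))*(-35) = 729 + (33*(-25))*(-35) = 729 - 825*(-35) = 729 + 28875 = 29604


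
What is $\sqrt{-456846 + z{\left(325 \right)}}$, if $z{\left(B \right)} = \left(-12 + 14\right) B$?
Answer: $2 i \sqrt{114049} \approx 675.42 i$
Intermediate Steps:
$z{\left(B \right)} = 2 B$
$\sqrt{-456846 + z{\left(325 \right)}} = \sqrt{-456846 + 2 \cdot 325} = \sqrt{-456846 + 650} = \sqrt{-456196} = 2 i \sqrt{114049}$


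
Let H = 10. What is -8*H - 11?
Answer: -91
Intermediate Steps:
-8*H - 11 = -8*10 - 11 = -80 - 11 = -91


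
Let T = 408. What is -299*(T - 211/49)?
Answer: -5914519/49 ≈ -1.2070e+5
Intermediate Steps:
-299*(T - 211/49) = -299*(408 - 211/49) = -299*19781/49 = -5914519/49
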